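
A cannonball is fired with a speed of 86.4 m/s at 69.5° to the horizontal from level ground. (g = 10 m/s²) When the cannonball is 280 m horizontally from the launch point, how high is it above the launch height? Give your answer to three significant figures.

v_x = 86.4 cos 69.5° = 30.26 m/s, v_y0 = 86.4 sin 69.5° = 80.93 m/s.
Time to reach x = 280 m: t = x / v_x = 280 / 30.26 = 9.253 s.
y = v_y0 t − ½ g t² = 80.93×9.253 − 5.000×9.253² = 321 m.

321 m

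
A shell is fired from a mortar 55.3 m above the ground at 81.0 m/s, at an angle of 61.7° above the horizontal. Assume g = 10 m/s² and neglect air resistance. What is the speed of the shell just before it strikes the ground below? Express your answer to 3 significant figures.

v_x = 81.0 cos 61.7° = 38.40 m/s is unchanged throughout.
For the vertical component, v_y² = v_y0² + 2 g h = (71.32)² + 2×10×55.3 = 6193, so |v_y| = 78.70 m/s.
Impact speed = √(v_x² + v_y²) = √(1475 + 6193) = 87.6 m/s.

87.6 m/s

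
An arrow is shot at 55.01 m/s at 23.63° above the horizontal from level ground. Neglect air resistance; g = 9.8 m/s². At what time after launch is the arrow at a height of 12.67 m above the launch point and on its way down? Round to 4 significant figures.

3.824 s

v_y0 = 55.01 sin 23.63° = 22.050 m/s.
Set y = v_y0 t − ½ g t² = 12.67: 4.900 t² − 22.050 t + 12.67 = 0.
t = [22.050 ± √(486.20 − 248.33)] / 9.8 = (22.050 ± 15.423) / 9.8, giving t = 0.6762 s or t = 3.824 s.
On the way down corresponds to the larger root: t = 3.824 s.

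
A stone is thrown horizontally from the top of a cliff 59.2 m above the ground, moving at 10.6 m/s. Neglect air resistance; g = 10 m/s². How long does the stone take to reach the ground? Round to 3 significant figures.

3.44 s

The horizontal speed doesn't affect the fall. With v_y0 = 0, h = ½ g t².
t = √(2 × 59.2 / 10) = √11.84 = 3.44 s.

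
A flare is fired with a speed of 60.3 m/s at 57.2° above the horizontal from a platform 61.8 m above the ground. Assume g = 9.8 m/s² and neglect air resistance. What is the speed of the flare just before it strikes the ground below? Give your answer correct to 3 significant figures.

69.6 m/s

v_x = 60.3 cos 57.2° = 32.67 m/s is unchanged throughout.
For the vertical component, v_y² = v_y0² + 2 g h = (50.69)² + 2×9.8×61.8 = 3781, so |v_y| = 61.49 m/s.
Impact speed = √(v_x² + v_y²) = √(1067 + 3781) = 69.6 m/s.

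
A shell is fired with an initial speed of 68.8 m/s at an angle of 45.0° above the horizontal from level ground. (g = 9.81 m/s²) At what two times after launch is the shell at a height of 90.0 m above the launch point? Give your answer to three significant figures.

v_y0 = 68.8 sin 45.0° = 48.65 m/s.
Set y = v_y0 t − ½ g t² = 90.0: 4.905 t² − 48.65 t + 90.0 = 0.
t = [48.65 ± √(2367 − 1766)] / 9.81 = (48.65 ± 24.52) / 9.81, giving t = 2.46 s or t = 7.46 s.
So the shell is at 90.0 m at t = 2.46 s (rising) and t = 7.46 s (falling).

2.46 s and 7.46 s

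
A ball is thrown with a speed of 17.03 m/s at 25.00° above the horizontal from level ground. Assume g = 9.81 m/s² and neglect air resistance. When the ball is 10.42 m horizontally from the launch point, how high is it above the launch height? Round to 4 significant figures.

2.623 m

v_x = 17.03 cos 25.00° = 15.434 m/s, v_y0 = 17.03 sin 25.00° = 7.1972 m/s.
Time to reach x = 10.42 m: t = x / v_x = 10.42 / 15.434 = 0.67513 s.
y = v_y0 t − ½ g t² = 7.1972×0.67513 − 4.905×0.67513² = 2.623 m.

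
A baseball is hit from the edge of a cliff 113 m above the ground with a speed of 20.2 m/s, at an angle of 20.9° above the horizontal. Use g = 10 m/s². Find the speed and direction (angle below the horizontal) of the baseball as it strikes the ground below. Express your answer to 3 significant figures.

v_x = 20.2 cos 20.9° = 18.87 m/s (constant).
|v_y| at impact = √((7.206)² + 2×10×113) = 48.08 m/s.
Speed = √(18.87² + 48.08²) = 51.7 m/s; angle = arctan(48.08/18.87) = 68.6° below horizontal.

51.7 m/s at 68.6° below the horizontal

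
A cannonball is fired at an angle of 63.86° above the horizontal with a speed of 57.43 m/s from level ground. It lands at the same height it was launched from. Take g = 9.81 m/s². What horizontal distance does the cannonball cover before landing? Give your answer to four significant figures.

For level ground, R = v₀² sin(2θ) / g.
sin(2 × 63.86°) = sin 127.72° = 0.7910.
R = (57.43)² × 0.7910 / 9.81 = 265.9 m.

265.9 m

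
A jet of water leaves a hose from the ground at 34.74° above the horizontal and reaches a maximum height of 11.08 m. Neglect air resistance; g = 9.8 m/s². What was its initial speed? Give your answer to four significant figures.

At maximum height v_y = 0, so (v₀ sin θ)² = 2 g H.
v₀ sin 34.74° = √(2 × 9.8 × 11.08) = 14.737 m/s.
v₀ = 14.737 / sin 34.74° = 14.737 / 0.5699 = 25.86 m/s.

25.86 m/s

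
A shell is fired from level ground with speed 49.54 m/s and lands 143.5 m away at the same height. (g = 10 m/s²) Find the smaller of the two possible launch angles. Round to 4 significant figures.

17.89°

Level-ground range: R = v₀² sin(2θ)/g ⇒ sin 2θ = R g / v₀² = 143.5×10/49.54² = 0.5847.
2θ = arcsin(0.5847) = 35.782° or 180° − 35.782° = 144.218°.
So θ = 17.89° or θ = 72.11°.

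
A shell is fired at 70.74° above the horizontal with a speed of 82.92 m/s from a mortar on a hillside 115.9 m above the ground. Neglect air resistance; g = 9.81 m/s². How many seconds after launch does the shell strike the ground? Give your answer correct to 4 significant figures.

Vertical component: v_y = 82.92 sin 70.74° = 78.279 m/s.
Taking up as positive with launch at y = 115.9 m, landing at y = 0: 0 = 115.9 + 78.279 t − ½(9.81) t².
Solving 4.905 t² − 78.279 t − 115.9 = 0 gives t = [78.279 + √(78.279² + 4·4.905·115.9)] / 9.810 = 17.32 s.

17.32 s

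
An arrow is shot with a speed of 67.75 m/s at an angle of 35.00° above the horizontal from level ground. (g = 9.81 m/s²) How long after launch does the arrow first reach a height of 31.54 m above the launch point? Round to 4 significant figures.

0.9180 s

v_y0 = 67.75 sin 35.00° = 38.860 m/s.
Set y = v_y0 t − ½ g t² = 31.54: 4.905 t² − 38.860 t + 31.54 = 0.
t = [38.860 ± √(1510.1 − 618.81)] / 9.81 = (38.860 ± 29.854) / 9.81, giving t = 0.9180 s or t = 7.004 s.
The arrow is on the way up at the first time, so t = 0.9180 s.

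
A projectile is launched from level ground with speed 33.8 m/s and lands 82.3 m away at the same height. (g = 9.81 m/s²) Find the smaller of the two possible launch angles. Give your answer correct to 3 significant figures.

22.5°

Level-ground range: R = v₀² sin(2θ)/g ⇒ sin 2θ = R g / v₀² = 82.3×9.81/33.8² = 0.7067.
2θ = arcsin(0.7067) = 44.97° or 180° − 44.97° = 135.03°.
So θ = 22.5° or θ = 67.5°.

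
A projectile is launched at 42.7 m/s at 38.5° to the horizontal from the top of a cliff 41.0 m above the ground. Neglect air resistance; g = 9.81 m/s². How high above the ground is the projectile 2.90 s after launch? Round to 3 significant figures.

76.8 m

v_y0 = 42.7 sin 38.5° = 26.58 m/s.
y(t) = 41.0 + v_y0 t − ½ g t² = 41.0 + 26.58×2.90 − ½×9.81×2.90² = 76.8 m.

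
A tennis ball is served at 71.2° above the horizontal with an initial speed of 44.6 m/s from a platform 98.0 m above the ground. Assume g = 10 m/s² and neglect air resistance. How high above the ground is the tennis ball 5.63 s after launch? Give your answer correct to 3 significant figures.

177 m

v_y0 = 44.6 sin 71.2° = 42.22 m/s.
y(t) = 98.0 + v_y0 t − ½ g t² = 98.0 + 42.22×5.63 − ½×10×5.63² = 177 m.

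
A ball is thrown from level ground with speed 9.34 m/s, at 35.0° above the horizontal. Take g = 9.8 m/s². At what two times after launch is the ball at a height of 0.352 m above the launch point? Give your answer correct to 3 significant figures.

0.0702 s and 1.02 s

v_y0 = 9.34 sin 35.0° = 5.357 m/s.
Set y = v_y0 t − ½ g t² = 0.352: 4.900 t² − 5.357 t + 0.352 = 0.
t = [5.357 ± √(28.70 − 6.899)] / 9.8 = (5.357 ± 4.669) / 9.8, giving t = 0.0702 s or t = 1.02 s.
So the ball is at 0.352 m at t = 0.0702 s (rising) and t = 1.02 s (falling).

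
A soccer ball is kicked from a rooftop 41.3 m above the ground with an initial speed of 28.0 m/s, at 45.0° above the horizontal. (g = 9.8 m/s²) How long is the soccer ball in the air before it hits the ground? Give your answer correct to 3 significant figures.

Vertical component: v_y = 28.0 sin 45.0° = 19.80 m/s.
Taking up as positive with launch at y = 41.3 m, landing at y = 0: 0 = 41.3 + 19.80 t − ½(9.8) t².
Solving 4.900 t² − 19.80 t − 41.3 = 0 gives t = [19.80 + √(19.80² + 4·4.900·41.3)] / 9.800 = 5.56 s.

5.56 s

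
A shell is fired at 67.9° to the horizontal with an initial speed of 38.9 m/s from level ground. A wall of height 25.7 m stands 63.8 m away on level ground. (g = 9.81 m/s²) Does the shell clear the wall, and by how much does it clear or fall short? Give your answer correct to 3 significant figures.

v_x = 38.9 cos 67.9° = 14.64 m/s; v_y0 = 38.9 sin 67.9° = 36.04 m/s.
Time to reach the wall: t = 63.8 / 14.64 = 4.358 s.
Height at that point: y = 36.04×4.358 − 4.905×4.358² = 63.91 m.
That is 63.91 − 25.7 = 38.2 m above the top of the wall, so the shell clears it.

Yes — it clears the wall by 38.2 m.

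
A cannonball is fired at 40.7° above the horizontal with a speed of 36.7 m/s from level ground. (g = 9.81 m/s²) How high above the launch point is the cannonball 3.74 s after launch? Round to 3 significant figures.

20.9 m

v_y0 = 36.7 sin 40.7° = 23.93 m/s.
y(t) = v_y0 t − ½ g t² = 23.93×3.74 − 4.905×3.74² = 20.9 m.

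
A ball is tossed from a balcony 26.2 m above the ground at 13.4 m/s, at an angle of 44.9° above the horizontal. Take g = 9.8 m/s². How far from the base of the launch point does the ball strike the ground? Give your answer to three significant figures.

Components: v_x = 13.4 cos 44.9° = 9.492 m/s, v_y = 13.4 sin 44.9° = 9.459 m/s.
Vertical: 0 = 26.2 + 9.459 t − ½(9.8) t² ⇒ 4.900 t² − 9.459 t − 26.2 = 0.
t = [9.459 + √(89.47 + 513.5)] / 9.800 = 3.471 s.
Horizontal: R = v_x · t = 9.492 × 3.471 = 32.9 m.

32.9 m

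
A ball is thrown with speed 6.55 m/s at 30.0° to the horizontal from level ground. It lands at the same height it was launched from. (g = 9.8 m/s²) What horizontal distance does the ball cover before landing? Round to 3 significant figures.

3.79 m

For level ground, R = v₀² sin(2θ) / g.
sin(2 × 30.0°) = sin 60.00° = 0.8660.
R = (6.55)² × 0.8660 / 9.8 = 3.79 m.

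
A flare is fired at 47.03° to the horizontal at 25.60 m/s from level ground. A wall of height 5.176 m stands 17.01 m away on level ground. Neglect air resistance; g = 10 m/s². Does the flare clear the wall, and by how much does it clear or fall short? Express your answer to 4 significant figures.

v_x = 25.60 cos 47.03° = 17.449 m/s; v_y0 = 25.60 sin 47.03° = 18.732 m/s.
Time to reach the wall: t = 17.01 / 17.449 = 0.97484 s.
Height at that point: y = 18.732×0.97484 − 5.000×0.97484² = 13.509 m.
That is 13.509 − 5.176 = 8.333 m above the top of the wall, so the flare clears it.

Yes — it clears the wall by 8.333 m.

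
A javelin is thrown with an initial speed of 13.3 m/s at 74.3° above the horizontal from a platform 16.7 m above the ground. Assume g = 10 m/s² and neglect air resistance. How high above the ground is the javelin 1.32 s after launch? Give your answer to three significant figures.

24.9 m

v_y0 = 13.3 sin 74.3° = 12.80 m/s.
y(t) = 16.7 + v_y0 t − ½ g t² = 16.7 + 12.80×1.32 − ½×10×1.32² = 24.9 m.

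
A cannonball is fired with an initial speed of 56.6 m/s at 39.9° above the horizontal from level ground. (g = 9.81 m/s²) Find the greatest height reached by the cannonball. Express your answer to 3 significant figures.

67.2 m

Vertical component of launch velocity: v_y = 56.6 sin 39.9° = 36.31 m/s.
At the highest point the vertical velocity is zero, so v_y² = 2 g h_max.
h_max = (36.31)² / (2 × 9.81) = 1318 / 19.62 = 67.2 m.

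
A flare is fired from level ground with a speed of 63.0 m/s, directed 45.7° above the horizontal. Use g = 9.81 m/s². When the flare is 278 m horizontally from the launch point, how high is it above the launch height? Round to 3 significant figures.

v_x = 63.0 cos 45.7° = 44.00 m/s, v_y0 = 63.0 sin 45.7° = 45.09 m/s.
Time to reach x = 278 m: t = x / v_x = 278 / 44.00 = 6.318 s.
y = v_y0 t − ½ g t² = 45.09×6.318 − 4.905×6.318² = 89.1 m.

89.1 m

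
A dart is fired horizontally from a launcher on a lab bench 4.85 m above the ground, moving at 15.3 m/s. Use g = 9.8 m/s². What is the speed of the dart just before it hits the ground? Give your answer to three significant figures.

Fall time: t = √(2 × 4.85 / 9.8) = 0.9949 s.
At impact: v_x = 15.3 m/s (unchanged), v_y = g t = 9.8 × 0.9949 = 9.750 m/s.
Speed = √(v_x² + v_y²) = √(234.1 + 95.06) = 18.1 m/s.

18.1 m/s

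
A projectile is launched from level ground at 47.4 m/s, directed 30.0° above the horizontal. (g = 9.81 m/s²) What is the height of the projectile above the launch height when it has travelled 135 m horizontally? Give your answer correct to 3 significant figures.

24.9 m

v_x = 47.4 cos 30.0° = 41.05 m/s, v_y0 = 47.4 sin 30.0° = 23.70 m/s.
Time to reach x = 135 m: t = x / v_x = 135 / 41.05 = 3.289 s.
y = v_y0 t − ½ g t² = 23.70×3.289 − 4.905×3.289² = 24.9 m.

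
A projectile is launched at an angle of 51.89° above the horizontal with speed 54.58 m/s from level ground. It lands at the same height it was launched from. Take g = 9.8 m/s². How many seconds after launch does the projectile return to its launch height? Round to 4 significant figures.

8.764 s

Vertical component: v_y = 54.58 sin 51.89° = 42.945 m/s.
For a projectile landing at launch height, time of flight is t = 2 v_y / g = 2 × 42.945 / 9.8 = 8.764 s.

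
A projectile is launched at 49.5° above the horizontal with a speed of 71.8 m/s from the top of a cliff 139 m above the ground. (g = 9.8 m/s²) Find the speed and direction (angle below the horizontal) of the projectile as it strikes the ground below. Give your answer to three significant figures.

v_x = 71.8 cos 49.5° = 46.63 m/s (constant).
|v_y| at impact = √((54.60)² + 2×9.8×139) = 75.54 m/s.
Speed = √(46.63² + 75.54²) = 88.8 m/s; angle = arctan(75.54/46.63) = 58.3° below horizontal.

88.8 m/s at 58.3° below the horizontal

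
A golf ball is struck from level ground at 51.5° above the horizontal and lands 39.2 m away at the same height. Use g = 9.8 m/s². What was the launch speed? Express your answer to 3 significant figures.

19.9 m/s

On level ground, R = v₀² sin(2θ) / g, so v₀ = √(R g / sin 2θ).
sin(2 × 51.5°) = 0.9744.
v₀ = √(39.2 × 9.8 / 0.9744) = √394.3 = 19.9 m/s.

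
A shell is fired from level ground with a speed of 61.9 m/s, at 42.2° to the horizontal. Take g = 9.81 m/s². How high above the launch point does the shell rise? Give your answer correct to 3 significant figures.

Vertical component of launch velocity: v_y = 61.9 sin 42.2° = 41.58 m/s.
At the highest point the vertical velocity is zero, so v_y² = 2 g h_max.
h_max = (41.58)² / (2 × 9.81) = 1729 / 19.62 = 88.1 m.

88.1 m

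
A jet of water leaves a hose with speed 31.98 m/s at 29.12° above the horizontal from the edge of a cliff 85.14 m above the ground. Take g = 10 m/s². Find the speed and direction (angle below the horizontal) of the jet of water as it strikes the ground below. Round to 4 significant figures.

52.21 m/s at 57.65° below the horizontal

v_x = 31.98 cos 29.12° = 27.938 m/s (constant).
|v_y| at impact = √((15.563)² + 2×10×85.14) = 44.102 m/s.
Speed = √(27.938² + 44.102²) = 52.21 m/s; angle = arctan(44.102/27.938) = 57.65° below horizontal.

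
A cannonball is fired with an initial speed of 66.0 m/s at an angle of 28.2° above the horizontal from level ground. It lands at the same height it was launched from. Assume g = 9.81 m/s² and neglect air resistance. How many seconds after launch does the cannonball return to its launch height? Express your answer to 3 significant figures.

6.36 s

Vertical component: v_y = 66.0 sin 28.2° = 31.19 m/s.
For a projectile landing at launch height, time of flight is t = 2 v_y / g = 2 × 31.19 / 9.81 = 6.36 s.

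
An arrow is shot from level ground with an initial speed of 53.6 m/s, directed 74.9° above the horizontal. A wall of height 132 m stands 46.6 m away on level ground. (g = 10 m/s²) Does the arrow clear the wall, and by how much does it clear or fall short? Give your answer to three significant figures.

v_x = 53.6 cos 74.9° = 13.96 m/s; v_y0 = 53.6 sin 74.9° = 51.75 m/s.
Time to reach the wall: t = 46.6 / 13.96 = 3.338 s.
Height at that point: y = 51.75×3.338 − 5.000×3.338² = 117.0 m.
That is 132 − 117.0 = 15.0 m below the top of the wall, so the arrow does not clear it.

No — it falls 15.0 m short of clearing the wall.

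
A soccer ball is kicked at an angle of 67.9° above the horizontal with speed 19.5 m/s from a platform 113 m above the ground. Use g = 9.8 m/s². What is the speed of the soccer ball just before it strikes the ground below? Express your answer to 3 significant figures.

v_x = 19.5 cos 67.9° = 7.336 m/s is unchanged throughout.
For the vertical component, v_y² = v_y0² + 2 g h = (18.07)² + 2×9.8×113 = 2541, so |v_y| = 50.41 m/s.
Impact speed = √(v_x² + v_y²) = √(53.82 + 2541) = 50.9 m/s.

50.9 m/s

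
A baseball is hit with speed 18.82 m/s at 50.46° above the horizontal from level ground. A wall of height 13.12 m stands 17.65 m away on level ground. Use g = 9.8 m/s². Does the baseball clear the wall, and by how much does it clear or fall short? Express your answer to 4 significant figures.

No — it falls 2.373 m short of clearing the wall.

v_x = 18.82 cos 50.46° = 11.981 m/s; v_y0 = 18.82 sin 50.46° = 14.514 m/s.
Time to reach the wall: t = 17.65 / 11.981 = 1.4732 s.
Height at that point: y = 14.514×1.4732 − 4.900×1.4732² = 10.747 m.
That is 13.12 − 10.747 = 2.373 m below the top of the wall, so the baseball does not clear it.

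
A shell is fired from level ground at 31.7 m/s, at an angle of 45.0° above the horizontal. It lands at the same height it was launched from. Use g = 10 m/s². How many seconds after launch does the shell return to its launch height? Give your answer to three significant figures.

Vertical component: v_y = 31.7 sin 45.0° = 22.42 m/s.
For a projectile landing at launch height, time of flight is t = 2 v_y / g = 2 × 22.42 / 10 = 4.48 s.

4.48 s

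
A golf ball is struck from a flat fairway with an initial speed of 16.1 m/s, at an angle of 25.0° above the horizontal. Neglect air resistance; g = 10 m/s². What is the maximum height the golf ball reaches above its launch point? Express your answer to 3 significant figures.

2.31 m

Vertical component of launch velocity: v_y = 16.1 sin 25.0° = 6.804 m/s.
At the highest point the vertical velocity is zero, so v_y² = 2 g h_max.
h_max = (6.804)² / (2 × 10) = 46.29 / 20.00 = 2.31 m.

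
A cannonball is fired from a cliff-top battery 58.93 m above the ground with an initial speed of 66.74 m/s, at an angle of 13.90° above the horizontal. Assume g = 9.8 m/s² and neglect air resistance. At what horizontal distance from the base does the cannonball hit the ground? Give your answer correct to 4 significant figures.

Components: v_x = 66.74 cos 13.90° = 64.786 m/s, v_y = 66.74 sin 13.90° = 16.033 m/s.
Vertical: 0 = 58.93 + 16.033 t − ½(9.8) t² ⇒ 4.900 t² − 16.033 t − 58.93 = 0.
t = [16.033 + √(257.06 + 1155.0)] / 9.800 = 5.4704 s.
Horizontal: R = v_x · t = 64.786 × 5.4704 = 354.4 m.

354.4 m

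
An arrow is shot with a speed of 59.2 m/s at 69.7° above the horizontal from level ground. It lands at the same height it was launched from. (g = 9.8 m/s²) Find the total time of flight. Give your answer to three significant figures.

11.3 s

Vertical component: v_y = 59.2 sin 69.7° = 55.52 m/s.
For a projectile landing at launch height, time of flight is t = 2 v_y / g = 2 × 55.52 / 9.8 = 11.3 s.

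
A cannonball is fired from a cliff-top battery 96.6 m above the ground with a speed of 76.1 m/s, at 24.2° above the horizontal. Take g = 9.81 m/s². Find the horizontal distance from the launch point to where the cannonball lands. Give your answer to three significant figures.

Components: v_x = 76.1 cos 24.2° = 69.41 m/s, v_y = 76.1 sin 24.2° = 31.20 m/s.
Vertical: 0 = 96.6 + 31.20 t − ½(9.81) t² ⇒ 4.905 t² − 31.20 t − 96.6 = 0.
t = [31.20 + √(973.4 + 1895)] / 9.810 = 8.640 s.
Horizontal: R = v_x · t = 69.41 × 8.640 = 600 m.

600 m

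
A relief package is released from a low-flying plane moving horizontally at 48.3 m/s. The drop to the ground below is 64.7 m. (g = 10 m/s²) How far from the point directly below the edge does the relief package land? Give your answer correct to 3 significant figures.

Initial vertical velocity is zero, so the fall time comes from h = ½ g t²: t = √(2 × 64.7 / 10) = 3.597 s.
Horizontal motion is uniform at 48.3 m/s, so x = 48.3 × 3.597 = 174 m.

174 m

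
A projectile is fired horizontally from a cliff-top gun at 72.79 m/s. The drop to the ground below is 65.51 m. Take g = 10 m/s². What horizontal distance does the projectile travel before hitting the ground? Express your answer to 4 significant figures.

263.5 m

Initial vertical velocity is zero, so the fall time comes from h = ½ g t²: t = √(2 × 65.51 / 10) = 3.6197 s.
Horizontal motion is uniform at 72.79 m/s, so x = 72.79 × 3.6197 = 263.5 m.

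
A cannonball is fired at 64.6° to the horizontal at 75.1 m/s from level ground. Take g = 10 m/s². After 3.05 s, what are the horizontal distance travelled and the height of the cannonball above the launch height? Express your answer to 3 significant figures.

v_x = 75.1 cos 64.6° = 32.21 m/s; v_y0 = 75.1 sin 64.6° = 67.84 m/s.
x = v_x t = 32.21 × 3.05 = 98.2 m.
y = v_y0 t − ½ g t² = 67.84×3.05 − 5.000×3.05² = 160 m.

x = 98.2 m, y = 160 m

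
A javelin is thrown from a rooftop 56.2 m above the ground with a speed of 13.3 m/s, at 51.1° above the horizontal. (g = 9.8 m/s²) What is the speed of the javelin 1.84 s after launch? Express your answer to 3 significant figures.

v_x = 13.3 cos 51.1° = 8.352 m/s (constant).
v_y(t) = 13.3 sin 51.1° − g t = 10.35 − 9.8 × 1.84 = -7.682 m/s.
Speed = √(v_x² + v_y²) = √(69.76 + 59.01) = 11.3 m/s.

11.3 m/s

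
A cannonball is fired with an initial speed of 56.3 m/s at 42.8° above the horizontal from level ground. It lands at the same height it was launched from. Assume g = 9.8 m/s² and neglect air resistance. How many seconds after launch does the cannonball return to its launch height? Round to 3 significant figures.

7.81 s

Vertical component: v_y = 56.3 sin 42.8° = 38.25 m/s.
For a projectile landing at launch height, time of flight is t = 2 v_y / g = 2 × 38.25 / 9.8 = 7.81 s.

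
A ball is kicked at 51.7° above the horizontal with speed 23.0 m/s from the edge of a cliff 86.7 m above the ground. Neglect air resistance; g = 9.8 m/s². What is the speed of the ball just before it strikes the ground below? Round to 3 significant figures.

v_x = 23.0 cos 51.7° = 14.25 m/s is unchanged throughout.
For the vertical component, v_y² = v_y0² + 2 g h = (18.05)² + 2×9.8×86.7 = 2025, so |v_y| = 45.00 m/s.
Impact speed = √(v_x² + v_y²) = √(203.1 + 2025) = 47.2 m/s.

47.2 m/s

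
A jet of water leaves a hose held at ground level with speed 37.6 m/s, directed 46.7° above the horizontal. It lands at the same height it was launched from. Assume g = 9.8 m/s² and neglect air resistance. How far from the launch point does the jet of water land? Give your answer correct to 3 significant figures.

Components: v_x = 37.6 cos 46.7° = 25.79 m/s, v_y = 37.6 sin 46.7° = 27.36 m/s.
Time of flight (same landing height): t = 2 v_y / g = 2 × 27.36 / 9.8 = 5.584 s.
Range: R = v_x · t = 25.79 × 5.584 = 144 m.

144 m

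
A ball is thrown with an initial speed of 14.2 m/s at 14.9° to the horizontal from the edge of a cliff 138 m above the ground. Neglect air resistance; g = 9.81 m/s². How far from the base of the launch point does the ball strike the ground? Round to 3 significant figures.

Components: v_x = 14.2 cos 14.9° = 13.72 m/s, v_y = 14.2 sin 14.9° = 3.651 m/s.
Vertical: 0 = 138 + 3.651 t − ½(9.81) t² ⇒ 4.905 t² − 3.651 t − 138 = 0.
t = [3.651 + √(13.33 + 2708)] / 9.810 = 5.690 s.
Horizontal: R = v_x · t = 13.72 × 5.690 = 78.1 m.

78.1 m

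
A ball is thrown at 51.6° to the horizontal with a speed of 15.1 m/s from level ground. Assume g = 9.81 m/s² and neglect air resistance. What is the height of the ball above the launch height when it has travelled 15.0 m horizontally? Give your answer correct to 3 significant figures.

6.38 m

v_x = 15.1 cos 51.6° = 9.379 m/s, v_y0 = 15.1 sin 51.6° = 11.83 m/s.
Time to reach x = 15.0 m: t = x / v_x = 15.0 / 9.379 = 1.599 s.
y = v_y0 t − ½ g t² = 11.83×1.599 − 4.905×1.599² = 6.38 m.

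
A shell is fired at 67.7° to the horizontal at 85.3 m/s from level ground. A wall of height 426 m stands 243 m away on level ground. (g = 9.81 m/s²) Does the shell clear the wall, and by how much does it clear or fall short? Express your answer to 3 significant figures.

v_x = 85.3 cos 67.7° = 32.37 m/s; v_y0 = 85.3 sin 67.7° = 78.92 m/s.
Time to reach the wall: t = 243 / 32.37 = 7.507 s.
Height at that point: y = 78.92×7.507 − 4.905×7.507² = 316.0 m.
That is 426 − 316.0 = 110 m below the top of the wall, so the shell does not clear it.

No — it falls 110 m short of clearing the wall.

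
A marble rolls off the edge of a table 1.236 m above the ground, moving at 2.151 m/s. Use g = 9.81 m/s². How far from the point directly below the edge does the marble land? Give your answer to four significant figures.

Initial vertical velocity is zero, so the fall time comes from h = ½ g t²: t = √(2 × 1.236 / 9.81) = 0.50198 s.
Horizontal motion is uniform at 2.151 m/s, so x = 2.151 × 0.50198 = 1.080 m.

1.080 m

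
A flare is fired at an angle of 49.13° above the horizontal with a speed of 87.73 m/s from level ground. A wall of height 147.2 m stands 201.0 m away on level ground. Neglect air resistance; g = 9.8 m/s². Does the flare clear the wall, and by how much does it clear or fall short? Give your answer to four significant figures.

Yes — it clears the wall by 25.01 m.

v_x = 87.73 cos 49.13° = 57.406 m/s; v_y0 = 87.73 sin 49.13° = 66.341 m/s.
Time to reach the wall: t = 201.0 / 57.406 = 3.5014 s.
Height at that point: y = 66.341×3.5014 − 4.900×3.5014² = 172.21 m.
That is 172.21 − 147.2 = 25.01 m above the top of the wall, so the flare clears it.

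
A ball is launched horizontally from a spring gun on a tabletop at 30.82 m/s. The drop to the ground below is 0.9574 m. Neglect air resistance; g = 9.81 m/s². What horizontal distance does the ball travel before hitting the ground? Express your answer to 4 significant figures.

Initial vertical velocity is zero, so the fall time comes from h = ½ g t²: t = √(2 × 0.9574 / 9.81) = 0.44180 s.
Horizontal motion is uniform at 30.82 m/s, so x = 30.82 × 0.44180 = 13.62 m.

13.62 m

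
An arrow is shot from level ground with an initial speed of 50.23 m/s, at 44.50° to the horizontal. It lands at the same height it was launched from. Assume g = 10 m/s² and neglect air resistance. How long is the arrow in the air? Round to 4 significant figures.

7.041 s

Vertical component: v_y = 50.23 sin 44.50° = 35.207 m/s.
For a projectile landing at launch height, time of flight is t = 2 v_y / g = 2 × 35.207 / 10 = 7.041 s.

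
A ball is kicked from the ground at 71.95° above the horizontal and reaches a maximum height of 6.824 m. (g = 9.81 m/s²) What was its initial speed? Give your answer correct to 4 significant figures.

12.17 m/s

At maximum height v_y = 0, so (v₀ sin θ)² = 2 g H.
v₀ sin 71.95° = √(2 × 9.81 × 6.824) = 11.571 m/s.
v₀ = 11.571 / sin 71.95° = 11.571 / 0.9508 = 12.17 m/s.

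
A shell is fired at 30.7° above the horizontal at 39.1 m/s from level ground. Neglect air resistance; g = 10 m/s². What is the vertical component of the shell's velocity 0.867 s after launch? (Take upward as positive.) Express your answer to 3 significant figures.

Initial vertical component: v_y0 = 39.1 sin 30.7° = 19.96 m/s.
v_y(t) = v_y0 − g t = 19.96 − 10 × 0.867 = 11.3 m/s.

11.3 m/s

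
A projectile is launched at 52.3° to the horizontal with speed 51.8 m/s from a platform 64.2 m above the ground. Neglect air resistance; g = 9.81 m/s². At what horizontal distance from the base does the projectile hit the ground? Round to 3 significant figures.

Components: v_x = 51.8 cos 52.3° = 31.68 m/s, v_y = 51.8 sin 52.3° = 40.99 m/s.
Vertical: 0 = 64.2 + 40.99 t − ½(9.81) t² ⇒ 4.905 t² − 40.99 t − 64.2 = 0.
t = [40.99 + √(1680 + 1260)] / 9.810 = 9.706 s.
Horizontal: R = v_x · t = 31.68 × 9.706 = 307 m.

307 m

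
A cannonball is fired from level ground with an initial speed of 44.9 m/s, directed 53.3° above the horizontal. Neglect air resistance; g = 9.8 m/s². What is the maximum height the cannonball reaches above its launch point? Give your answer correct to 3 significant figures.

Vertical component of launch velocity: v_y = 44.9 sin 53.3° = 36.00 m/s.
At the highest point the vertical velocity is zero, so v_y² = 2 g h_max.
h_max = (36.00)² / (2 × 9.8) = 1296 / 19.60 = 66.1 m.

66.1 m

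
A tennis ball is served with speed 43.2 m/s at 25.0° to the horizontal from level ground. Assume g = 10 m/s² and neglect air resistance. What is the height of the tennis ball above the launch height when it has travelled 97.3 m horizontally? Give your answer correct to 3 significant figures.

14.5 m

v_x = 43.2 cos 25.0° = 39.15 m/s, v_y0 = 43.2 sin 25.0° = 18.26 m/s.
Time to reach x = 97.3 m: t = x / v_x = 97.3 / 39.15 = 2.485 s.
y = v_y0 t − ½ g t² = 18.26×2.485 − 5.000×2.485² = 14.5 m.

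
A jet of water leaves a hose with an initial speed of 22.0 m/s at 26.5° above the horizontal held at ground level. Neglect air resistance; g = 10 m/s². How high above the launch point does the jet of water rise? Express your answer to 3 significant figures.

4.82 m

Vertical component of launch velocity: v_y = 22.0 sin 26.5° = 9.816 m/s.
At the highest point the vertical velocity is zero, so v_y² = 2 g h_max.
h_max = (9.816)² / (2 × 10) = 96.35 / 20.00 = 4.82 m.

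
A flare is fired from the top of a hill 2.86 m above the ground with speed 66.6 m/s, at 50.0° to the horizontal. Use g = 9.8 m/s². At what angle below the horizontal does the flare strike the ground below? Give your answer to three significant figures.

v_x = 66.6 cos 50.0° = 42.81 m/s.
At impact |v_y| = √(v_y0² + 2 g h) = √(51.02² + 2×9.8×2.86) = 51.57 m/s.
Angle below horizontal = arctan(|v_y| / v_x) = arctan(51.57 / 42.81) = 50.3°.

50.3°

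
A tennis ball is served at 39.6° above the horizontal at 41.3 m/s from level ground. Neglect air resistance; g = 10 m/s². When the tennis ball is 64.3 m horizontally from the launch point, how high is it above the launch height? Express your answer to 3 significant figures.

32.8 m

v_x = 41.3 cos 39.6° = 31.82 m/s, v_y0 = 41.3 sin 39.6° = 26.33 m/s.
Time to reach x = 64.3 m: t = x / v_x = 64.3 / 31.82 = 2.021 s.
y = v_y0 t − ½ g t² = 26.33×2.021 − 5.000×2.021² = 32.8 m.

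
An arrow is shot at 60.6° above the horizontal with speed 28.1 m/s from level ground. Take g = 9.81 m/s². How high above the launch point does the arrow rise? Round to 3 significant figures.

Vertical component of launch velocity: v_y = 28.1 sin 60.6° = 24.48 m/s.
At the highest point the vertical velocity is zero, so v_y² = 2 g h_max.
h_max = (24.48)² / (2 × 9.81) = 599.3 / 19.62 = 30.5 m.

30.5 m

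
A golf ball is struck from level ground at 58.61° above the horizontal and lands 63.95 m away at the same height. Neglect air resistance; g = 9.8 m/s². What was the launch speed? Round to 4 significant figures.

26.55 m/s

On level ground, R = v₀² sin(2θ) / g, so v₀ = √(R g / sin 2θ).
sin(2 × 58.61°) = 0.8893.
v₀ = √(63.95 × 9.8 / 0.8893) = √704.72 = 26.55 m/s.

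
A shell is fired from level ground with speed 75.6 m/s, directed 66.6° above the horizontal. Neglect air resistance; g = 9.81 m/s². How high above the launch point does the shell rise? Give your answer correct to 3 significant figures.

245 m

Vertical component of launch velocity: v_y = 75.6 sin 66.6° = 69.38 m/s.
At the highest point the vertical velocity is zero, so v_y² = 2 g h_max.
h_max = (69.38)² / (2 × 9.81) = 4814 / 19.62 = 245 m.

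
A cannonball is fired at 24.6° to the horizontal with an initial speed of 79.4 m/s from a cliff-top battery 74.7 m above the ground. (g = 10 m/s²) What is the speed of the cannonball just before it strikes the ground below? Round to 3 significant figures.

88.3 m/s

v_x = 79.4 cos 24.6° = 72.19 m/s is unchanged throughout.
For the vertical component, v_y² = v_y0² + 2 g h = (33.05)² + 2×10×74.7 = 2586, so |v_y| = 50.85 m/s.
Impact speed = √(v_x² + v_y²) = √(5211 + 2586) = 88.3 m/s.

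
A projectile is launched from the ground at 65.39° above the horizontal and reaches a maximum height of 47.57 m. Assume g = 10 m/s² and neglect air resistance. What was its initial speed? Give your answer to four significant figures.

33.93 m/s

At maximum height v_y = 0, so (v₀ sin θ)² = 2 g H.
v₀ sin 65.39° = √(2 × 10 × 47.57) = 30.845 m/s.
v₀ = 30.845 / sin 65.39° = 30.845 / 0.9092 = 33.93 m/s.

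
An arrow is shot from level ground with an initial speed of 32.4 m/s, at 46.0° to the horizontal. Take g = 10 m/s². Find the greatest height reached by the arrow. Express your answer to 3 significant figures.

27.2 m

Vertical component of launch velocity: v_y = 32.4 sin 46.0° = 23.31 m/s.
At the highest point the vertical velocity is zero, so v_y² = 2 g h_max.
h_max = (23.31)² / (2 × 10) = 543.4 / 20.00 = 27.2 m.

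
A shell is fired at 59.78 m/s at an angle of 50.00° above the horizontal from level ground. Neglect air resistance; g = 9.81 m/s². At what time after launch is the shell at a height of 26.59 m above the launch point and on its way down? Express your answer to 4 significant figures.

8.714 s

v_y0 = 59.78 sin 50.00° = 45.794 m/s.
Set y = v_y0 t − ½ g t² = 26.59: 4.905 t² − 45.794 t + 26.59 = 0.
t = [45.794 ± √(2097.1 − 521.70)] / 9.81 = (45.794 ± 39.691) / 9.81, giving t = 0.6221 s or t = 8.714 s.
On the way down corresponds to the larger root: t = 8.714 s.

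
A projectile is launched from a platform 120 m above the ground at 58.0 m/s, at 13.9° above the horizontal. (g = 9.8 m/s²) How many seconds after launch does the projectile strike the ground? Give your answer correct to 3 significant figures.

6.57 s

Vertical component: v_y = 58.0 sin 13.9° = 13.93 m/s.
Taking up as positive with launch at y = 120 m, landing at y = 0: 0 = 120 + 13.93 t − ½(9.8) t².
Solving 4.900 t² − 13.93 t − 120 = 0 gives t = [13.93 + √(13.93² + 4·4.900·120)] / 9.800 = 6.57 s.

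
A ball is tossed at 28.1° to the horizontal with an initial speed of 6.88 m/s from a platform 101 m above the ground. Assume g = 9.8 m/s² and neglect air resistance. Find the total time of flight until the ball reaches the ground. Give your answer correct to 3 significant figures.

4.88 s

Vertical component: v_y = 6.88 sin 28.1° = 3.241 m/s.
Taking up as positive with launch at y = 101 m, landing at y = 0: 0 = 101 + 3.241 t − ½(9.8) t².
Solving 4.900 t² − 3.241 t − 101 = 0 gives t = [3.241 + √(3.241² + 4·4.900·101)] / 9.800 = 4.88 s.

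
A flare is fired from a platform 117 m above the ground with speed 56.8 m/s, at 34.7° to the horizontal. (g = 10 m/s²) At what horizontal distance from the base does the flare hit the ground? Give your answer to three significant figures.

Components: v_x = 56.8 cos 34.7° = 46.70 m/s, v_y = 56.8 sin 34.7° = 32.34 m/s.
Vertical: 0 = 117 + 32.34 t − ½(10) t² ⇒ 5.000 t² − 32.34 t − 117 = 0.
t = [32.34 + √(1046 + 2340)] / 10.00 = 9.053 s.
Horizontal: R = v_x · t = 46.70 × 9.053 = 423 m.

423 m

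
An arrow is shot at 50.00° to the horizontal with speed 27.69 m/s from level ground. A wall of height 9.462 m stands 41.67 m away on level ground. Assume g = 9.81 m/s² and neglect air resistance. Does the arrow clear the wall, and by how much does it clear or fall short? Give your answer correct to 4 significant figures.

Yes — it clears the wall by 13.31 m.

v_x = 27.69 cos 50.00° = 17.799 m/s; v_y0 = 27.69 sin 50.00° = 21.212 m/s.
Time to reach the wall: t = 41.67 / 17.799 = 2.3411 s.
Height at that point: y = 21.212×2.3411 − 4.905×2.3411² = 22.776 m.
That is 22.776 − 9.462 = 13.31 m above the top of the wall, so the arrow clears it.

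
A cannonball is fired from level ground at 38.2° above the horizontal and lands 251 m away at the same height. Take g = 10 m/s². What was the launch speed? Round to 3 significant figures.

50.8 m/s

On level ground, R = v₀² sin(2θ) / g, so v₀ = √(R g / sin 2θ).
sin(2 × 38.2°) = 0.9720.
v₀ = √(251 × 10 / 0.9720) = √2582 = 50.8 m/s.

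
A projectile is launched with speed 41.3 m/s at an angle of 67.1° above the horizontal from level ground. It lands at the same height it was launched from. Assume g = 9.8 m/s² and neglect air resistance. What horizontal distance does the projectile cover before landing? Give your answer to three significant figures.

125 m

Components: v_x = 41.3 cos 67.1° = 16.07 m/s, v_y = 41.3 sin 67.1° = 38.04 m/s.
Time of flight (same landing height): t = 2 v_y / g = 2 × 38.04 / 9.8 = 7.763 s.
Range: R = v_x · t = 16.07 × 7.763 = 125 m.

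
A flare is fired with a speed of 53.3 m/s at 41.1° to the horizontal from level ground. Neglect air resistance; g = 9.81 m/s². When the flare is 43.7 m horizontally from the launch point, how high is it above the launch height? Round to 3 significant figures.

v_x = 53.3 cos 41.1° = 40.16 m/s, v_y0 = 53.3 sin 41.1° = 35.04 m/s.
Time to reach x = 43.7 m: t = x / v_x = 43.7 / 40.16 = 1.088 s.
y = v_y0 t − ½ g t² = 35.04×1.088 − 4.905×1.088² = 32.3 m.

32.3 m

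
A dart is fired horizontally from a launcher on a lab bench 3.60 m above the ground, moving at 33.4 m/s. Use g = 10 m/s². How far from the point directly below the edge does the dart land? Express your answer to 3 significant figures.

28.3 m

Initial vertical velocity is zero, so the fall time comes from h = ½ g t²: t = √(2 × 3.60 / 10) = 0.8485 s.
Horizontal motion is uniform at 33.4 m/s, so x = 33.4 × 0.8485 = 28.3 m.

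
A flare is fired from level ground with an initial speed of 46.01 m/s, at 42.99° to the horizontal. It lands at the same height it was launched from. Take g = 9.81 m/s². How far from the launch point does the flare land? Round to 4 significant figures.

Components: v_x = 46.01 cos 42.99° = 33.655 m/s, v_y = 46.01 sin 42.99° = 31.373 m/s.
Time of flight (same landing height): t = 2 v_y / g = 2 × 31.373 / 9.81 = 6.3961 s.
Range: R = v_x · t = 33.655 × 6.3961 = 215.3 m.

215.3 m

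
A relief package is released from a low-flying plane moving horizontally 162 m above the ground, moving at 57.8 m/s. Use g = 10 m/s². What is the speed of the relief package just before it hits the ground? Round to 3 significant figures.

Fall time: t = √(2 × 162 / 10) = 5.692 s.
At impact: v_x = 57.8 m/s (unchanged), v_y = g t = 10 × 5.692 = 56.92 m/s.
Speed = √(v_x² + v_y²) = √(3341 + 3240) = 81.1 m/s.

81.1 m/s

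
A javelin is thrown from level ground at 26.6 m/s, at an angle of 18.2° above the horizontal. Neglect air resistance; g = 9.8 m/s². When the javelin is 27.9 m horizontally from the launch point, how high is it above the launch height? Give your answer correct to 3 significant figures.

v_x = 26.6 cos 18.2° = 25.27 m/s, v_y0 = 26.6 sin 18.2° = 8.308 m/s.
Time to reach x = 27.9 m: t = x / v_x = 27.9 / 25.27 = 1.104 s.
y = v_y0 t − ½ g t² = 8.308×1.104 − 4.900×1.104² = 3.20 m.

3.20 m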